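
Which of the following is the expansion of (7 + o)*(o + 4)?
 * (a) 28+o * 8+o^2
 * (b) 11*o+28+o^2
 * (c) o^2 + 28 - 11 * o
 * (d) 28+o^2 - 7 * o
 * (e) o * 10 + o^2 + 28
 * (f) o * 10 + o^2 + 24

Expanding (7 + o)*(o + 4):
= 11*o+28+o^2
b) 11*o+28+o^2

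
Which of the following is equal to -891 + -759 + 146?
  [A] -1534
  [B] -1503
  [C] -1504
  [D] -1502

First: -891 + -759 = -1650
Then: -1650 + 146 = -1504
C) -1504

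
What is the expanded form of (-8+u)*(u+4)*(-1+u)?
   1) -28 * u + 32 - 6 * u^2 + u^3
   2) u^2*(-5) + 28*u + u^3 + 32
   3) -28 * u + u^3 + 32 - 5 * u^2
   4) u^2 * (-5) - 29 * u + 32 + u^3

Expanding (-8+u)*(u+4)*(-1+u):
= -28 * u + u^3 + 32 - 5 * u^2
3) -28 * u + u^3 + 32 - 5 * u^2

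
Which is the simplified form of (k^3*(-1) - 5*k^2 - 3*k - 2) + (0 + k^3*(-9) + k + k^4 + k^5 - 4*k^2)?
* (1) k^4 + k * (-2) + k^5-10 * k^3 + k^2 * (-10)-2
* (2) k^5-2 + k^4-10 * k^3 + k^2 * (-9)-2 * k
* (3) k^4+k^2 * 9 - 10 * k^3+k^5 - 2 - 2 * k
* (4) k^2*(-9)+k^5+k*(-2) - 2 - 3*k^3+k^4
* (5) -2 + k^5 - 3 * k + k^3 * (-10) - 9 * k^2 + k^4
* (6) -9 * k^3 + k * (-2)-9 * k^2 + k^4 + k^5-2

Adding the polynomials and combining like terms:
(k^3*(-1) - 5*k^2 - 3*k - 2) + (0 + k^3*(-9) + k + k^4 + k^5 - 4*k^2)
= k^5-2 + k^4-10 * k^3 + k^2 * (-9)-2 * k
2) k^5-2 + k^4-10 * k^3 + k^2 * (-9)-2 * k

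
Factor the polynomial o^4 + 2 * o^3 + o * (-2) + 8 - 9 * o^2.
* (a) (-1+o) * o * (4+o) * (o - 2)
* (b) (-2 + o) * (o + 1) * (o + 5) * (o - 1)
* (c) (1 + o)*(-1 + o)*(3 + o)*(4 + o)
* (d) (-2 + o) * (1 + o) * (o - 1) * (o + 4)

We need to factor o^4 + 2 * o^3 + o * (-2) + 8 - 9 * o^2.
The factored form is (-2 + o) * (1 + o) * (o - 1) * (o + 4).
d) (-2 + o) * (1 + o) * (o - 1) * (o + 4)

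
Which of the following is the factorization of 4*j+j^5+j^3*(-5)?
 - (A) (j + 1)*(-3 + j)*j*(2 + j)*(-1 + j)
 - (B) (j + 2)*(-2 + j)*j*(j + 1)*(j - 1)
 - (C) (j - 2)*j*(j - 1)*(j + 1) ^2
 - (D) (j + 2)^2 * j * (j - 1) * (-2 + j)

We need to factor 4*j+j^5+j^3*(-5).
The factored form is (j + 2)*(-2 + j)*j*(j + 1)*(j - 1).
B) (j + 2)*(-2 + j)*j*(j + 1)*(j - 1)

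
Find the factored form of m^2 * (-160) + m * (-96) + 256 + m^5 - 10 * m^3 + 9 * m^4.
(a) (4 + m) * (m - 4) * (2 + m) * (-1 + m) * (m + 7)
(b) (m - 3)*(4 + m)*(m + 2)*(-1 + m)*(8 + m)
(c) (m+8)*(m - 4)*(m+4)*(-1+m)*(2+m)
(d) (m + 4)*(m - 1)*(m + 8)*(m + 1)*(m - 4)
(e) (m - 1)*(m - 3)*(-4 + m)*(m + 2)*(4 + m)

We need to factor m^2 * (-160) + m * (-96) + 256 + m^5 - 10 * m^3 + 9 * m^4.
The factored form is (m+8)*(m - 4)*(m+4)*(-1+m)*(2+m).
c) (m+8)*(m - 4)*(m+4)*(-1+m)*(2+m)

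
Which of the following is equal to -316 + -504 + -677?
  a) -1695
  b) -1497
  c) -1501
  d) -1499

First: -316 + -504 = -820
Then: -820 + -677 = -1497
b) -1497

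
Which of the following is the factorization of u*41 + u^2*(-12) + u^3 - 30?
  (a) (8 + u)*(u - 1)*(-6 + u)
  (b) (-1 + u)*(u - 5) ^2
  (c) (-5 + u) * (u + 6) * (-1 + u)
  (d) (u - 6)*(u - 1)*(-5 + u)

We need to factor u*41 + u^2*(-12) + u^3 - 30.
The factored form is (u - 6)*(u - 1)*(-5 + u).
d) (u - 6)*(u - 1)*(-5 + u)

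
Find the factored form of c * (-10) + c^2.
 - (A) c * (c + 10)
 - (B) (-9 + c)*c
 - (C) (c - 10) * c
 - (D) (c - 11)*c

We need to factor c * (-10) + c^2.
The factored form is (c - 10) * c.
C) (c - 10) * c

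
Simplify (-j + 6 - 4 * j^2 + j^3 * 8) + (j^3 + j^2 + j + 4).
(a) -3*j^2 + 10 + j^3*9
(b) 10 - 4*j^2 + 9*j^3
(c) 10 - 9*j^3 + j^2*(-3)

Adding the polynomials and combining like terms:
(-j + 6 - 4*j^2 + j^3*8) + (j^3 + j^2 + j + 4)
= -3*j^2 + 10 + j^3*9
a) -3*j^2 + 10 + j^3*9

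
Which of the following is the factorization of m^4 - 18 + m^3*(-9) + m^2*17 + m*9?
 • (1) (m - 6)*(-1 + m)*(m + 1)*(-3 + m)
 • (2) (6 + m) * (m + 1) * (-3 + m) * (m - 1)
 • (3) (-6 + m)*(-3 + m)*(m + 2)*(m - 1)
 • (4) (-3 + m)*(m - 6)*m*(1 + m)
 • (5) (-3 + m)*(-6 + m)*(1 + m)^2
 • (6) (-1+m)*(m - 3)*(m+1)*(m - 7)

We need to factor m^4 - 18 + m^3*(-9) + m^2*17 + m*9.
The factored form is (m - 6)*(-1 + m)*(m + 1)*(-3 + m).
1) (m - 6)*(-1 + m)*(m + 1)*(-3 + m)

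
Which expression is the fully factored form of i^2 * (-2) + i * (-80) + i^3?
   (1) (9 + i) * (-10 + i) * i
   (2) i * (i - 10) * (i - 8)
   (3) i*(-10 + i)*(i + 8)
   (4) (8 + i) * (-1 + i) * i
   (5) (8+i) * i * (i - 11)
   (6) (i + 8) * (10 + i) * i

We need to factor i^2 * (-2) + i * (-80) + i^3.
The factored form is i*(-10 + i)*(i + 8).
3) i*(-10 + i)*(i + 8)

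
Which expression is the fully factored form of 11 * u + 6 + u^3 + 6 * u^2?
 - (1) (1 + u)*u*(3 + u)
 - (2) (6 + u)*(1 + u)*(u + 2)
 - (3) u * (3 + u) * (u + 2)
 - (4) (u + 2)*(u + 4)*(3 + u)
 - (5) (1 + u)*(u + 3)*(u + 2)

We need to factor 11 * u + 6 + u^3 + 6 * u^2.
The factored form is (1 + u)*(u + 3)*(u + 2).
5) (1 + u)*(u + 3)*(u + 2)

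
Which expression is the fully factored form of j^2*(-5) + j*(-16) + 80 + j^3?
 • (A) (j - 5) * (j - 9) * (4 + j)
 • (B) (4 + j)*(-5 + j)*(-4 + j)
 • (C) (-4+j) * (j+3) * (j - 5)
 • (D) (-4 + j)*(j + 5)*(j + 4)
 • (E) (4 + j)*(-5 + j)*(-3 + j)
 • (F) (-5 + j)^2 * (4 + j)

We need to factor j^2*(-5) + j*(-16) + 80 + j^3.
The factored form is (4 + j)*(-5 + j)*(-4 + j).
B) (4 + j)*(-5 + j)*(-4 + j)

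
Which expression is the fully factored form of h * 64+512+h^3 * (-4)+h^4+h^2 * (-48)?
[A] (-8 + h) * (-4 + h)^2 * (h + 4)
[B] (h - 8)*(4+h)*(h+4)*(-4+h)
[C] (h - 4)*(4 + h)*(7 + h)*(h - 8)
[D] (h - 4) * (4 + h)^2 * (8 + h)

We need to factor h * 64+512+h^3 * (-4)+h^4+h^2 * (-48).
The factored form is (h - 8)*(4+h)*(h+4)*(-4+h).
B) (h - 8)*(4+h)*(h+4)*(-4+h)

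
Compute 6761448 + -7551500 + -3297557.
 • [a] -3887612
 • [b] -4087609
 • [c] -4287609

First: 6761448 + -7551500 = -790052
Then: -790052 + -3297557 = -4087609
b) -4087609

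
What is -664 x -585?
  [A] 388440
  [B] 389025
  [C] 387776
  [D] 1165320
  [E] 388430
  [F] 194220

-664 * -585 = 388440
A) 388440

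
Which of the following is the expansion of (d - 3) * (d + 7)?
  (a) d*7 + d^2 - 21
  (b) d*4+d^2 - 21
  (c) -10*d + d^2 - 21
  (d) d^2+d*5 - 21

Expanding (d - 3) * (d + 7):
= d*4+d^2 - 21
b) d*4+d^2 - 21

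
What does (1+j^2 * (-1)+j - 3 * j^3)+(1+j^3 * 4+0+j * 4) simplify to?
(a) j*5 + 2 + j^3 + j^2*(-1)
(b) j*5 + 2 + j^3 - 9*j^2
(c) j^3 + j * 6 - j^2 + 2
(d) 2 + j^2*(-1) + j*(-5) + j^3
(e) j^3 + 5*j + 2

Adding the polynomials and combining like terms:
(1 + j^2*(-1) + j - 3*j^3) + (1 + j^3*4 + 0 + j*4)
= j*5 + 2 + j^3 + j^2*(-1)
a) j*5 + 2 + j^3 + j^2*(-1)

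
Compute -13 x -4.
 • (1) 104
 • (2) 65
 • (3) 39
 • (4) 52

-13 * -4 = 52
4) 52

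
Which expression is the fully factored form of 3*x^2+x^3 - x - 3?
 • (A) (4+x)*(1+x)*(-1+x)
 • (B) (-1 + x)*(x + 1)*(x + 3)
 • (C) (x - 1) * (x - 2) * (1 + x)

We need to factor 3*x^2+x^3 - x - 3.
The factored form is (-1 + x)*(x + 1)*(x + 3).
B) (-1 + x)*(x + 1)*(x + 3)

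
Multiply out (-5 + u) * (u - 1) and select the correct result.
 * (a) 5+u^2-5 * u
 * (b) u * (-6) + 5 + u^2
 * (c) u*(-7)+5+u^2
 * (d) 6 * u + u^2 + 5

Expanding (-5 + u) * (u - 1):
= u * (-6) + 5 + u^2
b) u * (-6) + 5 + u^2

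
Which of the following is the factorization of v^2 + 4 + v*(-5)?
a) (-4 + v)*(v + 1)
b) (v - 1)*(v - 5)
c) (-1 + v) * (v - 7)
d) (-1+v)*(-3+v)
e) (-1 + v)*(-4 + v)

We need to factor v^2 + 4 + v*(-5).
The factored form is (-1 + v)*(-4 + v).
e) (-1 + v)*(-4 + v)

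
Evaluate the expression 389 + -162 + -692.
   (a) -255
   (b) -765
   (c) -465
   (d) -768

First: 389 + -162 = 227
Then: 227 + -692 = -465
c) -465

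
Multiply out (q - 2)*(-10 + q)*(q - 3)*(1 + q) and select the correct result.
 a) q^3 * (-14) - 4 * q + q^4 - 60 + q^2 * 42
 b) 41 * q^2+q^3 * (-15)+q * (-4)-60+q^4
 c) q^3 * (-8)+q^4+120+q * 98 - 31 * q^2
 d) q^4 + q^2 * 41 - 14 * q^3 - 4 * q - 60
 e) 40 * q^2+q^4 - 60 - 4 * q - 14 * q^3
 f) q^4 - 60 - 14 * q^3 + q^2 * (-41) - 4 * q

Expanding (q - 2)*(-10 + q)*(q - 3)*(1 + q):
= q^4 + q^2 * 41 - 14 * q^3 - 4 * q - 60
d) q^4 + q^2 * 41 - 14 * q^3 - 4 * q - 60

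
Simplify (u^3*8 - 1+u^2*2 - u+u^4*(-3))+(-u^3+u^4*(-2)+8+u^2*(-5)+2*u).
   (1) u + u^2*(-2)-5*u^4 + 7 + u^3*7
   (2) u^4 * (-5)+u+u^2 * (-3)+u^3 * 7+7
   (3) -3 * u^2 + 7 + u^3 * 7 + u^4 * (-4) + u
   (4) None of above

Adding the polynomials and combining like terms:
(u^3*8 - 1 + u^2*2 - u + u^4*(-3)) + (-u^3 + u^4*(-2) + 8 + u^2*(-5) + 2*u)
= u^4 * (-5)+u+u^2 * (-3)+u^3 * 7+7
2) u^4 * (-5)+u+u^2 * (-3)+u^3 * 7+7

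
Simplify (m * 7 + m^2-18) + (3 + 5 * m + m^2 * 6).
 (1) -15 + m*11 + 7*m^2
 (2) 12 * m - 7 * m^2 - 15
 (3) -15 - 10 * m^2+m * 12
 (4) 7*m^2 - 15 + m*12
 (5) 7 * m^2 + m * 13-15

Adding the polynomials and combining like terms:
(m*7 + m^2 - 18) + (3 + 5*m + m^2*6)
= 7*m^2 - 15 + m*12
4) 7*m^2 - 15 + m*12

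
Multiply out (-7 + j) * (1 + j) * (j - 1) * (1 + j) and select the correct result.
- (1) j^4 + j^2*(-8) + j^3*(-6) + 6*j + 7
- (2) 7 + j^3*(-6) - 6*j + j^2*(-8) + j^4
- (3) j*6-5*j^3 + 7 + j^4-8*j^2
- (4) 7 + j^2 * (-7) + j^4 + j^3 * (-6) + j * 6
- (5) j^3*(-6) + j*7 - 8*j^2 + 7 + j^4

Expanding (-7 + j) * (1 + j) * (j - 1) * (1 + j):
= j^4 + j^2*(-8) + j^3*(-6) + 6*j + 7
1) j^4 + j^2*(-8) + j^3*(-6) + 6*j + 7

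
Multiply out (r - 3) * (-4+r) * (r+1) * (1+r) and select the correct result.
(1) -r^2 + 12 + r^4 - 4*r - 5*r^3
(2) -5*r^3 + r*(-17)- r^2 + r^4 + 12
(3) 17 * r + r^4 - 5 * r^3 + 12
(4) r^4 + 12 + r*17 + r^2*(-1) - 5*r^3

Expanding (r - 3) * (-4+r) * (r+1) * (1+r):
= r^4 + 12 + r*17 + r^2*(-1) - 5*r^3
4) r^4 + 12 + r*17 + r^2*(-1) - 5*r^3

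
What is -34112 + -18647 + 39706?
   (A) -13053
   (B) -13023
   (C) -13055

First: -34112 + -18647 = -52759
Then: -52759 + 39706 = -13053
A) -13053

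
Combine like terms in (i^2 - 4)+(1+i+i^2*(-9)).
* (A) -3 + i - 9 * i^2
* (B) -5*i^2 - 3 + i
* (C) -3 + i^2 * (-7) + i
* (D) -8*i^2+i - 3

Adding the polynomials and combining like terms:
(i^2 - 4) + (1 + i + i^2*(-9))
= -8*i^2+i - 3
D) -8*i^2+i - 3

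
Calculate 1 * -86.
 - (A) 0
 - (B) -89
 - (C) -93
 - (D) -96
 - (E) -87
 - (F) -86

1 * -86 = -86
F) -86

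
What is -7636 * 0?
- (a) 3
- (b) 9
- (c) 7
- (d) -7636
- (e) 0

-7636 * 0 = 0
e) 0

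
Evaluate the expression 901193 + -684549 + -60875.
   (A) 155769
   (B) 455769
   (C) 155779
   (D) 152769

First: 901193 + -684549 = 216644
Then: 216644 + -60875 = 155769
A) 155769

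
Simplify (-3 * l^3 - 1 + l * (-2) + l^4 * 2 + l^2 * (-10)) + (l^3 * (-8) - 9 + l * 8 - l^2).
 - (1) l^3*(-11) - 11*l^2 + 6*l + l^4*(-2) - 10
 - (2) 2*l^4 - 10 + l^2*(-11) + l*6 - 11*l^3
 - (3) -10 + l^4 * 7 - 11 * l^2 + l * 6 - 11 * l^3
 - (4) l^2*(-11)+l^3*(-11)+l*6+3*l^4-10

Adding the polynomials and combining like terms:
(-3*l^3 - 1 + l*(-2) + l^4*2 + l^2*(-10)) + (l^3*(-8) - 9 + l*8 - l^2)
= 2*l^4 - 10 + l^2*(-11) + l*6 - 11*l^3
2) 2*l^4 - 10 + l^2*(-11) + l*6 - 11*l^3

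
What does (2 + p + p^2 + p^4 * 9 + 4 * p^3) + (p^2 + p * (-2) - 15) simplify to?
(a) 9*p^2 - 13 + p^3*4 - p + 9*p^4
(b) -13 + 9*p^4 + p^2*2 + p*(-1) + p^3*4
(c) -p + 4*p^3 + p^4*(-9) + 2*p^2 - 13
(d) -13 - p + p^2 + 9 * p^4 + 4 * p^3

Adding the polynomials and combining like terms:
(2 + p + p^2 + p^4*9 + 4*p^3) + (p^2 + p*(-2) - 15)
= -13 + 9*p^4 + p^2*2 + p*(-1) + p^3*4
b) -13 + 9*p^4 + p^2*2 + p*(-1) + p^3*4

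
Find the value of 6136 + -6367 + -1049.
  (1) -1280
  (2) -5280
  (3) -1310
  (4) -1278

First: 6136 + -6367 = -231
Then: -231 + -1049 = -1280
1) -1280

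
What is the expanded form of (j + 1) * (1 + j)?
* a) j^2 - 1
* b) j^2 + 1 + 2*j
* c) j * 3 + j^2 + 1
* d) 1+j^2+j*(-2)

Expanding (j + 1) * (1 + j):
= j^2 + 1 + 2*j
b) j^2 + 1 + 2*j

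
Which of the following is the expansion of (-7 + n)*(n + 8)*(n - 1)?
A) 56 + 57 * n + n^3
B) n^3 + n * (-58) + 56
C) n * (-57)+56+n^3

Expanding (-7 + n)*(n + 8)*(n - 1):
= n * (-57)+56+n^3
C) n * (-57)+56+n^3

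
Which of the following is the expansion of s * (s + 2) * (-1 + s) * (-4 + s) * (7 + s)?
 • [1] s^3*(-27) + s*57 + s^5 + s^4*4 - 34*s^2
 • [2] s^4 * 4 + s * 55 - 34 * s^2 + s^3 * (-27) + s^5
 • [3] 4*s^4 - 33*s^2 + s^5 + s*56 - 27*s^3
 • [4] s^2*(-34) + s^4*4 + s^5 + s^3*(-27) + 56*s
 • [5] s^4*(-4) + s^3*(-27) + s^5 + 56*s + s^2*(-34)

Expanding s * (s + 2) * (-1 + s) * (-4 + s) * (7 + s):
= s^2*(-34) + s^4*4 + s^5 + s^3*(-27) + 56*s
4) s^2*(-34) + s^4*4 + s^5 + s^3*(-27) + 56*s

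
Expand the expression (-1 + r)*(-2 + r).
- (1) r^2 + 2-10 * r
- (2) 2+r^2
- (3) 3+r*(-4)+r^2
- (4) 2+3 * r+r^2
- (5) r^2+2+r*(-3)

Expanding (-1 + r)*(-2 + r):
= r^2+2+r*(-3)
5) r^2+2+r*(-3)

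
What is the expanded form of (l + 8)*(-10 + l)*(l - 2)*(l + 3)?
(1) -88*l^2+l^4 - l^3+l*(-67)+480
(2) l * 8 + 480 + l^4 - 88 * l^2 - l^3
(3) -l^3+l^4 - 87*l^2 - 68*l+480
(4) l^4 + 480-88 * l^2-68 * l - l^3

Expanding (l + 8)*(-10 + l)*(l - 2)*(l + 3):
= l^4 + 480-88 * l^2-68 * l - l^3
4) l^4 + 480-88 * l^2-68 * l - l^3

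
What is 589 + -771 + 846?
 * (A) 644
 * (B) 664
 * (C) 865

First: 589 + -771 = -182
Then: -182 + 846 = 664
B) 664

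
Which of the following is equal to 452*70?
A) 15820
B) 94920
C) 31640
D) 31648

452 * 70 = 31640
C) 31640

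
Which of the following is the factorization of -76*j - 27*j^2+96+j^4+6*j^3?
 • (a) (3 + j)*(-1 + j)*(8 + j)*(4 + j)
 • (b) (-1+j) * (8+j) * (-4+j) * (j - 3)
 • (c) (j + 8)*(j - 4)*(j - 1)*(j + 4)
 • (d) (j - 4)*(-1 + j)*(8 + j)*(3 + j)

We need to factor -76*j - 27*j^2+96+j^4+6*j^3.
The factored form is (j - 4)*(-1 + j)*(8 + j)*(3 + j).
d) (j - 4)*(-1 + j)*(8 + j)*(3 + j)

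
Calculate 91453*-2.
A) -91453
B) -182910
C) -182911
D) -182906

91453 * -2 = -182906
D) -182906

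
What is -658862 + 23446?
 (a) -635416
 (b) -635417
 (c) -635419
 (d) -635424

-658862 + 23446 = -635416
a) -635416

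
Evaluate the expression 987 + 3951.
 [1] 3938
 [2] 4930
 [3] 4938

987 + 3951 = 4938
3) 4938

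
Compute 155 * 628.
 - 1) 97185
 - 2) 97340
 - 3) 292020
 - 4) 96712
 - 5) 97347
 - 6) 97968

155 * 628 = 97340
2) 97340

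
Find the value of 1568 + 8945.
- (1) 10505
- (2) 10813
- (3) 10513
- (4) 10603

1568 + 8945 = 10513
3) 10513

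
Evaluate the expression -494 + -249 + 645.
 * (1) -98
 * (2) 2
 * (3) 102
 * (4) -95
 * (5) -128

First: -494 + -249 = -743
Then: -743 + 645 = -98
1) -98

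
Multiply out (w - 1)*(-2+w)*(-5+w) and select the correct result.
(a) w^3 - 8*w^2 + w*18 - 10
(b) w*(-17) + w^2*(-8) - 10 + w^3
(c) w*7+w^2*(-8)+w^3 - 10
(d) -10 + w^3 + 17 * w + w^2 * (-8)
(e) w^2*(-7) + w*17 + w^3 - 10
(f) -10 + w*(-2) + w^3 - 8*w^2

Expanding (w - 1)*(-2+w)*(-5+w):
= -10 + w^3 + 17 * w + w^2 * (-8)
d) -10 + w^3 + 17 * w + w^2 * (-8)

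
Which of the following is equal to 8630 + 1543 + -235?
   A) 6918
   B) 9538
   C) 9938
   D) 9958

First: 8630 + 1543 = 10173
Then: 10173 + -235 = 9938
C) 9938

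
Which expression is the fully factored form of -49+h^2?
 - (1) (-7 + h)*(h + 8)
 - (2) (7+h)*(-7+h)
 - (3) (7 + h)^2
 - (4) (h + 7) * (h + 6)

We need to factor -49+h^2.
The factored form is (7+h)*(-7+h).
2) (7+h)*(-7+h)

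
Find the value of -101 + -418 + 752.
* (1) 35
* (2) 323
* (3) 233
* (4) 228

First: -101 + -418 = -519
Then: -519 + 752 = 233
3) 233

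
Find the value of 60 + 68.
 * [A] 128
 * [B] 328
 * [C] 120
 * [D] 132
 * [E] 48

60 + 68 = 128
A) 128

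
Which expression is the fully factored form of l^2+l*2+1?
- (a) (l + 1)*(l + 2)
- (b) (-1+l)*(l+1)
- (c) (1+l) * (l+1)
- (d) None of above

We need to factor l^2+l*2+1.
The factored form is (1+l) * (l+1).
c) (1+l) * (l+1)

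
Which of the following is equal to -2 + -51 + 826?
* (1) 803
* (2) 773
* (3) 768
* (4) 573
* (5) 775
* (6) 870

First: -2 + -51 = -53
Then: -53 + 826 = 773
2) 773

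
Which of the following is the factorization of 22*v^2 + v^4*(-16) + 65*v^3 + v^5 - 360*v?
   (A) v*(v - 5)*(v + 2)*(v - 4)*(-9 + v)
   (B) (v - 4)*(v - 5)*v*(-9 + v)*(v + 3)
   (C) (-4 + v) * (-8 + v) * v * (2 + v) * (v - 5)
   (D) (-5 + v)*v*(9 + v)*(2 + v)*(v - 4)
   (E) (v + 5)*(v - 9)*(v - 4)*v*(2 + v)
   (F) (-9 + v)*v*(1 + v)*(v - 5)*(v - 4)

We need to factor 22*v^2 + v^4*(-16) + 65*v^3 + v^5 - 360*v.
The factored form is v*(v - 5)*(v + 2)*(v - 4)*(-9 + v).
A) v*(v - 5)*(v + 2)*(v - 4)*(-9 + v)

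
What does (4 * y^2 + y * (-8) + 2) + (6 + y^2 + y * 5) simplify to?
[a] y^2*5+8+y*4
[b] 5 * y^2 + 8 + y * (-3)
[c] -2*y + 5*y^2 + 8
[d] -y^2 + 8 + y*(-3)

Adding the polynomials and combining like terms:
(4*y^2 + y*(-8) + 2) + (6 + y^2 + y*5)
= 5 * y^2 + 8 + y * (-3)
b) 5 * y^2 + 8 + y * (-3)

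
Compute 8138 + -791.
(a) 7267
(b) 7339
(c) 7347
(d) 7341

8138 + -791 = 7347
c) 7347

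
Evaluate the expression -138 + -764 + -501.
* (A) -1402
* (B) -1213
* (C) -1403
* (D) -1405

First: -138 + -764 = -902
Then: -902 + -501 = -1403
C) -1403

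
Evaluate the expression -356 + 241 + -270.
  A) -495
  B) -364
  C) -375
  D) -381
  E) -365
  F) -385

First: -356 + 241 = -115
Then: -115 + -270 = -385
F) -385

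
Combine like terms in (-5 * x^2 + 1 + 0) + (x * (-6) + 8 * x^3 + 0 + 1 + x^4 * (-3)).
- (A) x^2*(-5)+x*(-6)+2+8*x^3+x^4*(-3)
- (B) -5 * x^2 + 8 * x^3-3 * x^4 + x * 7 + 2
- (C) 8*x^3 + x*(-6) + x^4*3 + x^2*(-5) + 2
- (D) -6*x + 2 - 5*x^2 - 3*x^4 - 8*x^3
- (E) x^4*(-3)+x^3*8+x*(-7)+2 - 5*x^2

Adding the polynomials and combining like terms:
(-5*x^2 + 1 + 0) + (x*(-6) + 8*x^3 + 0 + 1 + x^4*(-3))
= x^2*(-5)+x*(-6)+2+8*x^3+x^4*(-3)
A) x^2*(-5)+x*(-6)+2+8*x^3+x^4*(-3)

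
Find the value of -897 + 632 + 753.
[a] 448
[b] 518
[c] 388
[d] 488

First: -897 + 632 = -265
Then: -265 + 753 = 488
d) 488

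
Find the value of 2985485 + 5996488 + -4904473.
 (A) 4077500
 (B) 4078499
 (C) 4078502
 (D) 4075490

First: 2985485 + 5996488 = 8981973
Then: 8981973 + -4904473 = 4077500
A) 4077500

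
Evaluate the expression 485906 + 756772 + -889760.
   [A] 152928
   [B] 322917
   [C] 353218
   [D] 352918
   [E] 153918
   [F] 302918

First: 485906 + 756772 = 1242678
Then: 1242678 + -889760 = 352918
D) 352918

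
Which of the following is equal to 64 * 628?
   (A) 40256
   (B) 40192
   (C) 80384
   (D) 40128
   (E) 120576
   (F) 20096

64 * 628 = 40192
B) 40192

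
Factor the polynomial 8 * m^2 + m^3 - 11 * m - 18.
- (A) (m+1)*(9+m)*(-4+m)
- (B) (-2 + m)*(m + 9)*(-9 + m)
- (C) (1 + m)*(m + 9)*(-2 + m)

We need to factor 8 * m^2 + m^3 - 11 * m - 18.
The factored form is (1 + m)*(m + 9)*(-2 + m).
C) (1 + m)*(m + 9)*(-2 + m)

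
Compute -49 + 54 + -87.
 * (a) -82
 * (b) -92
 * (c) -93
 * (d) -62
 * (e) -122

First: -49 + 54 = 5
Then: 5 + -87 = -82
a) -82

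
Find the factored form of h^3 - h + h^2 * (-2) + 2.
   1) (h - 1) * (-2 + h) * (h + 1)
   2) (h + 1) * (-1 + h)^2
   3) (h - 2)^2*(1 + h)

We need to factor h^3 - h + h^2 * (-2) + 2.
The factored form is (h - 1) * (-2 + h) * (h + 1).
1) (h - 1) * (-2 + h) * (h + 1)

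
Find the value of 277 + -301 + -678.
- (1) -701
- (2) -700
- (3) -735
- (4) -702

First: 277 + -301 = -24
Then: -24 + -678 = -702
4) -702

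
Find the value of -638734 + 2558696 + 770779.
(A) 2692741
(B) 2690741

First: -638734 + 2558696 = 1919962
Then: 1919962 + 770779 = 2690741
B) 2690741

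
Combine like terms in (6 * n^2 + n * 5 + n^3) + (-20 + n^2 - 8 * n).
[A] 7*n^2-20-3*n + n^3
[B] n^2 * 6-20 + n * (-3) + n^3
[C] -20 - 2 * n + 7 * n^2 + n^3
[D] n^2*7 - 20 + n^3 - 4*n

Adding the polynomials and combining like terms:
(6*n^2 + n*5 + n^3) + (-20 + n^2 - 8*n)
= 7*n^2-20-3*n + n^3
A) 7*n^2-20-3*n + n^3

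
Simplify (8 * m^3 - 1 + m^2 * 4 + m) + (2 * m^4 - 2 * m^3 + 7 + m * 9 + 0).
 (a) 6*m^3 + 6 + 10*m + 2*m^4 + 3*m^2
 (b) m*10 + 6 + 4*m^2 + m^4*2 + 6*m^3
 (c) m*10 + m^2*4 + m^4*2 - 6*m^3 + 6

Adding the polynomials and combining like terms:
(8*m^3 - 1 + m^2*4 + m) + (2*m^4 - 2*m^3 + 7 + m*9 + 0)
= m*10 + 6 + 4*m^2 + m^4*2 + 6*m^3
b) m*10 + 6 + 4*m^2 + m^4*2 + 6*m^3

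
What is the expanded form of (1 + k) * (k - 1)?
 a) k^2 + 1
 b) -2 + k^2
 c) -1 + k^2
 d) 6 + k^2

Expanding (1 + k) * (k - 1):
= -1 + k^2
c) -1 + k^2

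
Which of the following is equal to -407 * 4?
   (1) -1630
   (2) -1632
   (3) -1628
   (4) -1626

-407 * 4 = -1628
3) -1628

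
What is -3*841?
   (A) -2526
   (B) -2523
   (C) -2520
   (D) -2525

-3 * 841 = -2523
B) -2523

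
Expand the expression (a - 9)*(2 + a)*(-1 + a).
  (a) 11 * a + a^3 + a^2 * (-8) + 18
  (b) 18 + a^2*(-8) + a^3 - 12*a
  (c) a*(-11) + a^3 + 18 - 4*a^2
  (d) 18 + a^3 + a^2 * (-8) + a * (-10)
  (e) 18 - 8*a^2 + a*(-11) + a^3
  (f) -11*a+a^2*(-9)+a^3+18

Expanding (a - 9)*(2 + a)*(-1 + a):
= 18 - 8*a^2 + a*(-11) + a^3
e) 18 - 8*a^2 + a*(-11) + a^3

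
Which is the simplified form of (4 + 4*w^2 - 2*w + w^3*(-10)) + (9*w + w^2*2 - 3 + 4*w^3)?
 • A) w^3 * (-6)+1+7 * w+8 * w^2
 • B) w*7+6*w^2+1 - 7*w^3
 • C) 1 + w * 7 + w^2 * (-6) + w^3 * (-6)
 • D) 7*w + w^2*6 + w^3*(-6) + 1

Adding the polynomials and combining like terms:
(4 + 4*w^2 - 2*w + w^3*(-10)) + (9*w + w^2*2 - 3 + 4*w^3)
= 7*w + w^2*6 + w^3*(-6) + 1
D) 7*w + w^2*6 + w^3*(-6) + 1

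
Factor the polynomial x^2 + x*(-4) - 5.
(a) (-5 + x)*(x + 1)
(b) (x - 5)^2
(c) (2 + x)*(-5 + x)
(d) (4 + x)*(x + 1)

We need to factor x^2 + x*(-4) - 5.
The factored form is (-5 + x)*(x + 1).
a) (-5 + x)*(x + 1)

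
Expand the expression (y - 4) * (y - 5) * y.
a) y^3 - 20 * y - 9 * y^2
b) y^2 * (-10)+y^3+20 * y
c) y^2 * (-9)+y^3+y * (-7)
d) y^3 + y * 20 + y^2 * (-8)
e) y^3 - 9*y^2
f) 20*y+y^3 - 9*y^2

Expanding (y - 4) * (y - 5) * y:
= 20*y+y^3 - 9*y^2
f) 20*y+y^3 - 9*y^2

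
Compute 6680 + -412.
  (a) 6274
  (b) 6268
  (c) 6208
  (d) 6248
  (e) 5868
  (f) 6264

6680 + -412 = 6268
b) 6268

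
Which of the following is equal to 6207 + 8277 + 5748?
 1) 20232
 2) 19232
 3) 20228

First: 6207 + 8277 = 14484
Then: 14484 + 5748 = 20232
1) 20232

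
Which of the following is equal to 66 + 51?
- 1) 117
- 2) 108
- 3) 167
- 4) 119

66 + 51 = 117
1) 117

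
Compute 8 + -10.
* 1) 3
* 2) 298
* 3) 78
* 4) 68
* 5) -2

8 + -10 = -2
5) -2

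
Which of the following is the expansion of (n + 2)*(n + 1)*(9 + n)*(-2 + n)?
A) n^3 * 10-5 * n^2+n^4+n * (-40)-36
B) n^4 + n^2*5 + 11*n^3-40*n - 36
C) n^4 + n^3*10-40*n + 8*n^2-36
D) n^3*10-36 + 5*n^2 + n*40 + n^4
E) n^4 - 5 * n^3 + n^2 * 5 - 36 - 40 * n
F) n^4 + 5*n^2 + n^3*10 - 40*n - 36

Expanding (n + 2)*(n + 1)*(9 + n)*(-2 + n):
= n^4 + 5*n^2 + n^3*10 - 40*n - 36
F) n^4 + 5*n^2 + n^3*10 - 40*n - 36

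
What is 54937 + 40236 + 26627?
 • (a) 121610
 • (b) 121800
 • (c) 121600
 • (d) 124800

First: 54937 + 40236 = 95173
Then: 95173 + 26627 = 121800
b) 121800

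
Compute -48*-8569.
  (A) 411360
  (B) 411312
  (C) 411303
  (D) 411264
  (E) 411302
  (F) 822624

-48 * -8569 = 411312
B) 411312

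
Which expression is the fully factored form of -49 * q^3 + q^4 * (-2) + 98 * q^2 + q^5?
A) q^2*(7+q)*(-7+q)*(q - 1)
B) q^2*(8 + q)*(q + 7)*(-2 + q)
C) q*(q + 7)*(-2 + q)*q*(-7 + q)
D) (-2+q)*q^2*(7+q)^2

We need to factor -49 * q^3 + q^4 * (-2) + 98 * q^2 + q^5.
The factored form is q*(q + 7)*(-2 + q)*q*(-7 + q).
C) q*(q + 7)*(-2 + q)*q*(-7 + q)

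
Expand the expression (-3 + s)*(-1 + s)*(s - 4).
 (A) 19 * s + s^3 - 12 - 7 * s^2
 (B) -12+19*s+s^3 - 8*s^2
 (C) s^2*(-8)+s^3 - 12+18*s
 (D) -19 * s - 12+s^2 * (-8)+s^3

Expanding (-3 + s)*(-1 + s)*(s - 4):
= -12+19*s+s^3 - 8*s^2
B) -12+19*s+s^3 - 8*s^2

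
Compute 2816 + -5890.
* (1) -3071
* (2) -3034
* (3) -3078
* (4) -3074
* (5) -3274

2816 + -5890 = -3074
4) -3074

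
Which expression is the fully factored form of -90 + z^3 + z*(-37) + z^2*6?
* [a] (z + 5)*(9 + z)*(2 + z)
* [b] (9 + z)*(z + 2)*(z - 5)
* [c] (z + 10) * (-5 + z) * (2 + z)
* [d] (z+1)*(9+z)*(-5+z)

We need to factor -90 + z^3 + z*(-37) + z^2*6.
The factored form is (9 + z)*(z + 2)*(z - 5).
b) (9 + z)*(z + 2)*(z - 5)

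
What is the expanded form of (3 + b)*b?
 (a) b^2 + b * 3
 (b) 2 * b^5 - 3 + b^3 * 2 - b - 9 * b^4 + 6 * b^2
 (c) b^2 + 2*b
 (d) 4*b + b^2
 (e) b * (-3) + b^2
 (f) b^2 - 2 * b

Expanding (3 + b)*b:
= b^2 + b * 3
a) b^2 + b * 3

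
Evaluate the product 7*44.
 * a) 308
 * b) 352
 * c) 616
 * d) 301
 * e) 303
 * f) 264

7 * 44 = 308
a) 308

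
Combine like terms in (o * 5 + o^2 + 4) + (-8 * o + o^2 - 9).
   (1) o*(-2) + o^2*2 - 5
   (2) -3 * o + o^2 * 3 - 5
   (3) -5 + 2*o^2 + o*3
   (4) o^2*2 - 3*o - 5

Adding the polynomials and combining like terms:
(o*5 + o^2 + 4) + (-8*o + o^2 - 9)
= o^2*2 - 3*o - 5
4) o^2*2 - 3*o - 5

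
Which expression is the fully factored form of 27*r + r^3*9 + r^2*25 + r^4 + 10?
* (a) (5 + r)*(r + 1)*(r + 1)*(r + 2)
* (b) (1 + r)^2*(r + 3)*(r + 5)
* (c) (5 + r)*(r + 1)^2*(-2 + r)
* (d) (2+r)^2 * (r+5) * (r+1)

We need to factor 27*r + r^3*9 + r^2*25 + r^4 + 10.
The factored form is (5 + r)*(r + 1)*(r + 1)*(r + 2).
a) (5 + r)*(r + 1)*(r + 1)*(r + 2)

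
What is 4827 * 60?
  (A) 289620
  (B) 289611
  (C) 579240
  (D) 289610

4827 * 60 = 289620
A) 289620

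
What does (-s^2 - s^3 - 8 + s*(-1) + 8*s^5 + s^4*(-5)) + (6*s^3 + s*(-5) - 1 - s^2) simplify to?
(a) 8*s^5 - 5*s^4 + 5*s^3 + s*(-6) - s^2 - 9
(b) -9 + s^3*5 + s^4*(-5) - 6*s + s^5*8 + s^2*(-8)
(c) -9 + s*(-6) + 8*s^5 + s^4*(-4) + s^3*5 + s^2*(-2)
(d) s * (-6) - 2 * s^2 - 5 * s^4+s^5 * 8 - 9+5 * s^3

Adding the polynomials and combining like terms:
(-s^2 - s^3 - 8 + s*(-1) + 8*s^5 + s^4*(-5)) + (6*s^3 + s*(-5) - 1 - s^2)
= s * (-6) - 2 * s^2 - 5 * s^4+s^5 * 8 - 9+5 * s^3
d) s * (-6) - 2 * s^2 - 5 * s^4+s^5 * 8 - 9+5 * s^3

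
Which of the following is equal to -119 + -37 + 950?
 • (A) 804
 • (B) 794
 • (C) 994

First: -119 + -37 = -156
Then: -156 + 950 = 794
B) 794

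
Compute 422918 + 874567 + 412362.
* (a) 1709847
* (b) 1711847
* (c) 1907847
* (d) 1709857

First: 422918 + 874567 = 1297485
Then: 1297485 + 412362 = 1709847
a) 1709847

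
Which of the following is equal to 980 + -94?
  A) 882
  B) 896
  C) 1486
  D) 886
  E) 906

980 + -94 = 886
D) 886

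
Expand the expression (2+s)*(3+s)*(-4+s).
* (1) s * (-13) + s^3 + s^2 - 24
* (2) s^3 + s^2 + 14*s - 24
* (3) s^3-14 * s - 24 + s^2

Expanding (2+s)*(3+s)*(-4+s):
= s^3-14 * s - 24 + s^2
3) s^3-14 * s - 24 + s^2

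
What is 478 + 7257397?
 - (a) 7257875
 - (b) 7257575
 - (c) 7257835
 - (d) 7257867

478 + 7257397 = 7257875
a) 7257875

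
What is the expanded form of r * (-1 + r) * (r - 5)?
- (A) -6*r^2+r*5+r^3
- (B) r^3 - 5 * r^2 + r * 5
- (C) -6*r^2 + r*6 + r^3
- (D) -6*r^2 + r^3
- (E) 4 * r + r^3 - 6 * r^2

Expanding r * (-1 + r) * (r - 5):
= -6*r^2+r*5+r^3
A) -6*r^2+r*5+r^3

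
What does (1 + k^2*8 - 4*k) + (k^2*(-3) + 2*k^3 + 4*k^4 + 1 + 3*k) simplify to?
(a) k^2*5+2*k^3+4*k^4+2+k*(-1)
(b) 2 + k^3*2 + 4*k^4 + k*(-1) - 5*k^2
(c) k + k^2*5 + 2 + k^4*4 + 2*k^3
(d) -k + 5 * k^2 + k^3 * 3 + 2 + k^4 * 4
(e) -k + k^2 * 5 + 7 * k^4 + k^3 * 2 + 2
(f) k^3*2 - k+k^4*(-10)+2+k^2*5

Adding the polynomials and combining like terms:
(1 + k^2*8 - 4*k) + (k^2*(-3) + 2*k^3 + 4*k^4 + 1 + 3*k)
= k^2*5+2*k^3+4*k^4+2+k*(-1)
a) k^2*5+2*k^3+4*k^4+2+k*(-1)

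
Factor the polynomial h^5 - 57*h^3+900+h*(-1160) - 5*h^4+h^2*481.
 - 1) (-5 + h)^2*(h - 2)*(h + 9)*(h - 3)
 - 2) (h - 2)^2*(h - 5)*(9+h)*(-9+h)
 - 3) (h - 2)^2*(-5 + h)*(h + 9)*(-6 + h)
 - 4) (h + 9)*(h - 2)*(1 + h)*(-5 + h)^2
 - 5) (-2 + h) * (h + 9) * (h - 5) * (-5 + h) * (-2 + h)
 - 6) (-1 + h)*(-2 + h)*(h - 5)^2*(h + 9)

We need to factor h^5 - 57*h^3+900+h*(-1160) - 5*h^4+h^2*481.
The factored form is (-2 + h) * (h + 9) * (h - 5) * (-5 + h) * (-2 + h).
5) (-2 + h) * (h + 9) * (h - 5) * (-5 + h) * (-2 + h)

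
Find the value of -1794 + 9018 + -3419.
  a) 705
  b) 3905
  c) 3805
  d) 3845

First: -1794 + 9018 = 7224
Then: 7224 + -3419 = 3805
c) 3805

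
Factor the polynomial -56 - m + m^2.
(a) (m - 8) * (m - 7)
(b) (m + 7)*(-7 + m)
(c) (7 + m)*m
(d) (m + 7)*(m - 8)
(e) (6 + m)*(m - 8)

We need to factor -56 - m + m^2.
The factored form is (m + 7)*(m - 8).
d) (m + 7)*(m - 8)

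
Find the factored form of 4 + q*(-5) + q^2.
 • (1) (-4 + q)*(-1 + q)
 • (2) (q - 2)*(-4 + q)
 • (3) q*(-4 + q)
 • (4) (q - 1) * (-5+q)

We need to factor 4 + q*(-5) + q^2.
The factored form is (-4 + q)*(-1 + q).
1) (-4 + q)*(-1 + q)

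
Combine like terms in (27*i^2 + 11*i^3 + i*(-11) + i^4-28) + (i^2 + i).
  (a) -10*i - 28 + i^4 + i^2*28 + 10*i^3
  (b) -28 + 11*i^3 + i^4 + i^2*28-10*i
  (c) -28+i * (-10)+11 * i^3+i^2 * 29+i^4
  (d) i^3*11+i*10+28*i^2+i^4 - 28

Adding the polynomials and combining like terms:
(27*i^2 + 11*i^3 + i*(-11) + i^4 - 28) + (i^2 + i)
= -28 + 11*i^3 + i^4 + i^2*28-10*i
b) -28 + 11*i^3 + i^4 + i^2*28-10*i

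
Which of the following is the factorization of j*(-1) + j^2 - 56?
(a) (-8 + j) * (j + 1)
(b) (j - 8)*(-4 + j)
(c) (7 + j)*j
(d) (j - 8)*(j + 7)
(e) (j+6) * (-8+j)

We need to factor j*(-1) + j^2 - 56.
The factored form is (j - 8)*(j + 7).
d) (j - 8)*(j + 7)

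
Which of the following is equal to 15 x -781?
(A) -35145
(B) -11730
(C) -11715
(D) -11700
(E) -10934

15 * -781 = -11715
C) -11715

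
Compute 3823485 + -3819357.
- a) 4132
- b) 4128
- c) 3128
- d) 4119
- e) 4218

3823485 + -3819357 = 4128
b) 4128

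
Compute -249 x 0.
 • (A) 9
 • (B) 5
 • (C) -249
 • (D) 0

-249 * 0 = 0
D) 0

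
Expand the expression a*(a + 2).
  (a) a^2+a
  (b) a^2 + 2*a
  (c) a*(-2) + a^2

Expanding a*(a + 2):
= a^2 + 2*a
b) a^2 + 2*a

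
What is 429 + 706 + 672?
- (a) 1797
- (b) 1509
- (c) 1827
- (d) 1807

First: 429 + 706 = 1135
Then: 1135 + 672 = 1807
d) 1807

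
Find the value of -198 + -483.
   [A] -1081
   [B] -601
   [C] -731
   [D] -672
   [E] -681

-198 + -483 = -681
E) -681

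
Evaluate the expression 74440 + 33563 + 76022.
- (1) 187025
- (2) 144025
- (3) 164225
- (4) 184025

First: 74440 + 33563 = 108003
Then: 108003 + 76022 = 184025
4) 184025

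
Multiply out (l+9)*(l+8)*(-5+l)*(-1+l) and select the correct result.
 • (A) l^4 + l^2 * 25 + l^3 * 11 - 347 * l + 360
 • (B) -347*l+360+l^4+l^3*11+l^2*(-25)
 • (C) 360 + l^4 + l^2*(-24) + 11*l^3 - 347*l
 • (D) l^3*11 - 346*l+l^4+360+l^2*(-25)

Expanding (l+9)*(l+8)*(-5+l)*(-1+l):
= -347*l+360+l^4+l^3*11+l^2*(-25)
B) -347*l+360+l^4+l^3*11+l^2*(-25)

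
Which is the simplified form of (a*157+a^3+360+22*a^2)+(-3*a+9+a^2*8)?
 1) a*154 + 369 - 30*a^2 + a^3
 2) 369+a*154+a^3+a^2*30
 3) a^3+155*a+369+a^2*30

Adding the polynomials and combining like terms:
(a*157 + a^3 + 360 + 22*a^2) + (-3*a + 9 + a^2*8)
= 369+a*154+a^3+a^2*30
2) 369+a*154+a^3+a^2*30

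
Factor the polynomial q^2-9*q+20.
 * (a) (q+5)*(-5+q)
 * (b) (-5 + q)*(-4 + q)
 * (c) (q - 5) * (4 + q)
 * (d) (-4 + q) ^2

We need to factor q^2-9*q+20.
The factored form is (-5 + q)*(-4 + q).
b) (-5 + q)*(-4 + q)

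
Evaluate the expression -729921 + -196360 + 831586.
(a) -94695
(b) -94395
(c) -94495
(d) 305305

First: -729921 + -196360 = -926281
Then: -926281 + 831586 = -94695
a) -94695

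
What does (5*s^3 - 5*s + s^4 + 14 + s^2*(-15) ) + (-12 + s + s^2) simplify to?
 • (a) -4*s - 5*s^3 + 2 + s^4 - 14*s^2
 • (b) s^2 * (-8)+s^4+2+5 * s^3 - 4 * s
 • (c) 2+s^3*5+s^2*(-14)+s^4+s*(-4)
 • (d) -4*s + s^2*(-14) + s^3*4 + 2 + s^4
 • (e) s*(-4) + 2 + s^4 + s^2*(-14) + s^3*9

Adding the polynomials and combining like terms:
(5*s^3 - 5*s + s^4 + 14 + s^2*(-15)) + (-12 + s + s^2)
= 2+s^3*5+s^2*(-14)+s^4+s*(-4)
c) 2+s^3*5+s^2*(-14)+s^4+s*(-4)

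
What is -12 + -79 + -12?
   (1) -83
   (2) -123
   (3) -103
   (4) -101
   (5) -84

First: -12 + -79 = -91
Then: -91 + -12 = -103
3) -103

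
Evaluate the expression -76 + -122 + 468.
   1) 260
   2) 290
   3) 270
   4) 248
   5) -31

First: -76 + -122 = -198
Then: -198 + 468 = 270
3) 270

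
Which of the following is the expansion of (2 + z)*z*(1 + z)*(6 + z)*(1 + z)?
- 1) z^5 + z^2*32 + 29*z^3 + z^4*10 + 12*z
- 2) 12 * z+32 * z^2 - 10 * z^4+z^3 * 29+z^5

Expanding (2 + z)*z*(1 + z)*(6 + z)*(1 + z):
= z^5 + z^2*32 + 29*z^3 + z^4*10 + 12*z
1) z^5 + z^2*32 + 29*z^3 + z^4*10 + 12*z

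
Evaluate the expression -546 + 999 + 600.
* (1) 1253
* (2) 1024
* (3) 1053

First: -546 + 999 = 453
Then: 453 + 600 = 1053
3) 1053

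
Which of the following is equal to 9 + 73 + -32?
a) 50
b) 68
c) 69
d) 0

First: 9 + 73 = 82
Then: 82 + -32 = 50
a) 50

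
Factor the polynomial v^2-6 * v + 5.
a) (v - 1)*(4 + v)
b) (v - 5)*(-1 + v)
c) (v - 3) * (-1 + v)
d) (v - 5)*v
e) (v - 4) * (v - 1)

We need to factor v^2-6 * v + 5.
The factored form is (v - 5)*(-1 + v).
b) (v - 5)*(-1 + v)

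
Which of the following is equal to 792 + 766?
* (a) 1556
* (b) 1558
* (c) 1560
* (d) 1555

792 + 766 = 1558
b) 1558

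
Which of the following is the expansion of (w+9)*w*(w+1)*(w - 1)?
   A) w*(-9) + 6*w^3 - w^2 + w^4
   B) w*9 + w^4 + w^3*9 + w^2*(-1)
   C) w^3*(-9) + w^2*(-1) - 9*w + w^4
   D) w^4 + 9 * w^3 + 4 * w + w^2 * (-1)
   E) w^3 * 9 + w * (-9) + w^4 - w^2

Expanding (w+9)*w*(w+1)*(w - 1):
= w^3 * 9 + w * (-9) + w^4 - w^2
E) w^3 * 9 + w * (-9) + w^4 - w^2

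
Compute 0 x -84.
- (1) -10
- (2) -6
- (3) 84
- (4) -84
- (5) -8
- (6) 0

0 * -84 = 0
6) 0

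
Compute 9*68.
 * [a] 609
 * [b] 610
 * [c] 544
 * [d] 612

9 * 68 = 612
d) 612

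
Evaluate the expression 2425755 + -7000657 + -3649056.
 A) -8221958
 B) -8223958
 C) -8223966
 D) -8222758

First: 2425755 + -7000657 = -4574902
Then: -4574902 + -3649056 = -8223958
B) -8223958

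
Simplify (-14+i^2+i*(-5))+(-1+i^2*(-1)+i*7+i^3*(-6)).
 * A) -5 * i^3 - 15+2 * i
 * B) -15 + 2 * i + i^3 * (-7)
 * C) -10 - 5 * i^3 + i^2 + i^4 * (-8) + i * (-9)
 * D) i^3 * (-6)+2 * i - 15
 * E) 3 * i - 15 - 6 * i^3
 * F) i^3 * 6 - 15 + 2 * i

Adding the polynomials and combining like terms:
(-14 + i^2 + i*(-5)) + (-1 + i^2*(-1) + i*7 + i^3*(-6))
= i^3 * (-6)+2 * i - 15
D) i^3 * (-6)+2 * i - 15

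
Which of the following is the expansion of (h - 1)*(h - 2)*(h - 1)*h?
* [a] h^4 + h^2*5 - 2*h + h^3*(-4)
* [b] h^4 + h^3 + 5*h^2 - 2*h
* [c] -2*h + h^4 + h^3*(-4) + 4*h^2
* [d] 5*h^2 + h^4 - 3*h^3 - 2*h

Expanding (h - 1)*(h - 2)*(h - 1)*h:
= h^4 + h^2*5 - 2*h + h^3*(-4)
a) h^4 + h^2*5 - 2*h + h^3*(-4)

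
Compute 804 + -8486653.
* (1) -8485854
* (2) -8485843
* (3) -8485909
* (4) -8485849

804 + -8486653 = -8485849
4) -8485849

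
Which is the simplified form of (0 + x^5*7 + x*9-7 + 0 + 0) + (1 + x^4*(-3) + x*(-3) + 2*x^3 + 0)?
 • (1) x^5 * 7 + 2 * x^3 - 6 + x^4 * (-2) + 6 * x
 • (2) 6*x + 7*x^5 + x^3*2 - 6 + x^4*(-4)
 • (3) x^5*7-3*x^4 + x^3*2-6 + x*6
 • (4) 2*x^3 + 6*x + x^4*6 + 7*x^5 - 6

Adding the polynomials and combining like terms:
(0 + x^5*7 + x*9 - 7 + 0 + 0) + (1 + x^4*(-3) + x*(-3) + 2*x^3 + 0)
= x^5*7-3*x^4 + x^3*2-6 + x*6
3) x^5*7-3*x^4 + x^3*2-6 + x*6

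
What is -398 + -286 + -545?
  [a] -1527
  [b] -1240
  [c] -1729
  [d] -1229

First: -398 + -286 = -684
Then: -684 + -545 = -1229
d) -1229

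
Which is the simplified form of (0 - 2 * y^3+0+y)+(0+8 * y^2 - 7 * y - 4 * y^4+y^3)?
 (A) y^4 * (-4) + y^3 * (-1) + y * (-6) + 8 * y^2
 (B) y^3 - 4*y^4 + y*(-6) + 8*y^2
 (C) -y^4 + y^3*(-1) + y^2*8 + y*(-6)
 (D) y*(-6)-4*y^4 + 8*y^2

Adding the polynomials and combining like terms:
(0 - 2*y^3 + 0 + y) + (0 + 8*y^2 - 7*y - 4*y^4 + y^3)
= y^4 * (-4) + y^3 * (-1) + y * (-6) + 8 * y^2
A) y^4 * (-4) + y^3 * (-1) + y * (-6) + 8 * y^2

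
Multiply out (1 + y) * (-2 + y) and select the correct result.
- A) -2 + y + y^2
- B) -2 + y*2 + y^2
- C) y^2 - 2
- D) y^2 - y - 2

Expanding (1 + y) * (-2 + y):
= y^2 - y - 2
D) y^2 - y - 2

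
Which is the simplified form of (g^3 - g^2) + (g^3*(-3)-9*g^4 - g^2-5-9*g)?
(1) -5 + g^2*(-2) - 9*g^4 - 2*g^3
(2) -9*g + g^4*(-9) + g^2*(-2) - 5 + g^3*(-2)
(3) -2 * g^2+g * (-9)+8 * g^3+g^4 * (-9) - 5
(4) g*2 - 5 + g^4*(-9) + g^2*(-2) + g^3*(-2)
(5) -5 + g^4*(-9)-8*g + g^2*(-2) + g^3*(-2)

Adding the polynomials and combining like terms:
(g^3 - g^2) + (g^3*(-3) - 9*g^4 - g^2 - 5 - 9*g)
= -9*g + g^4*(-9) + g^2*(-2) - 5 + g^3*(-2)
2) -9*g + g^4*(-9) + g^2*(-2) - 5 + g^3*(-2)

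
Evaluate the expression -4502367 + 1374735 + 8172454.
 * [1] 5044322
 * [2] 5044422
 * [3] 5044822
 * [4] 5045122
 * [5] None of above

First: -4502367 + 1374735 = -3127632
Then: -3127632 + 8172454 = 5044822
3) 5044822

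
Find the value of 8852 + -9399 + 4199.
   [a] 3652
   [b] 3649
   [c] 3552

First: 8852 + -9399 = -547
Then: -547 + 4199 = 3652
a) 3652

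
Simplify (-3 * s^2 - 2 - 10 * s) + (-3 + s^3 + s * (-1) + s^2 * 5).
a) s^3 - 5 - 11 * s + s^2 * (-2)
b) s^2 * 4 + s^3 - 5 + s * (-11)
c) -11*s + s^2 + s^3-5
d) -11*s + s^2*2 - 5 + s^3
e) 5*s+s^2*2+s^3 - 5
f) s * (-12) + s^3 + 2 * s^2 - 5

Adding the polynomials and combining like terms:
(-3*s^2 - 2 - 10*s) + (-3 + s^3 + s*(-1) + s^2*5)
= -11*s + s^2*2 - 5 + s^3
d) -11*s + s^2*2 - 5 + s^3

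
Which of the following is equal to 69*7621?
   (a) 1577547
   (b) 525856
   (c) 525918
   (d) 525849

69 * 7621 = 525849
d) 525849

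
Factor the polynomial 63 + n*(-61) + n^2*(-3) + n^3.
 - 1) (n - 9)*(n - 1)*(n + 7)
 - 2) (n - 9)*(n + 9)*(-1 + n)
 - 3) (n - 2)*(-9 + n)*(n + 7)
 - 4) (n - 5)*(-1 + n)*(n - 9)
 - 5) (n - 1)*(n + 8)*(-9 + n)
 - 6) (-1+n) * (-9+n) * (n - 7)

We need to factor 63 + n*(-61) + n^2*(-3) + n^3.
The factored form is (n - 9)*(n - 1)*(n + 7).
1) (n - 9)*(n - 1)*(n + 7)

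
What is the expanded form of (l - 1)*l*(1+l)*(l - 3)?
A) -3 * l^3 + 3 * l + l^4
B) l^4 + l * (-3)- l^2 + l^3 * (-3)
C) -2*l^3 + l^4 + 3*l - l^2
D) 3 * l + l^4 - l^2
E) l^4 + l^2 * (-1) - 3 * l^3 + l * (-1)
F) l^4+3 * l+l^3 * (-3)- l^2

Expanding (l - 1)*l*(1+l)*(l - 3):
= l^4+3 * l+l^3 * (-3)- l^2
F) l^4+3 * l+l^3 * (-3)- l^2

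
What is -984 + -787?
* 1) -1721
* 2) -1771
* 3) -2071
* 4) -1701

-984 + -787 = -1771
2) -1771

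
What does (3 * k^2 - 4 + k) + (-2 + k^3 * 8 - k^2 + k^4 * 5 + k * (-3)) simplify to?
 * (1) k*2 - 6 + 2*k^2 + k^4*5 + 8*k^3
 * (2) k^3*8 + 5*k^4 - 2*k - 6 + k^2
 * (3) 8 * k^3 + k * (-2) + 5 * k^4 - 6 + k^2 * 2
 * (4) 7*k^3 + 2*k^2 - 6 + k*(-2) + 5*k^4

Adding the polynomials and combining like terms:
(3*k^2 - 4 + k) + (-2 + k^3*8 - k^2 + k^4*5 + k*(-3))
= 8 * k^3 + k * (-2) + 5 * k^4 - 6 + k^2 * 2
3) 8 * k^3 + k * (-2) + 5 * k^4 - 6 + k^2 * 2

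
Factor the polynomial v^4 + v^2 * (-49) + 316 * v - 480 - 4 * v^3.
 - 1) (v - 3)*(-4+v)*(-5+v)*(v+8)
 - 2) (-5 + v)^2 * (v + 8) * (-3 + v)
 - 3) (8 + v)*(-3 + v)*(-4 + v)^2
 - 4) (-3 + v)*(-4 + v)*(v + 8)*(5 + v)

We need to factor v^4 + v^2 * (-49) + 316 * v - 480 - 4 * v^3.
The factored form is (v - 3)*(-4+v)*(-5+v)*(v+8).
1) (v - 3)*(-4+v)*(-5+v)*(v+8)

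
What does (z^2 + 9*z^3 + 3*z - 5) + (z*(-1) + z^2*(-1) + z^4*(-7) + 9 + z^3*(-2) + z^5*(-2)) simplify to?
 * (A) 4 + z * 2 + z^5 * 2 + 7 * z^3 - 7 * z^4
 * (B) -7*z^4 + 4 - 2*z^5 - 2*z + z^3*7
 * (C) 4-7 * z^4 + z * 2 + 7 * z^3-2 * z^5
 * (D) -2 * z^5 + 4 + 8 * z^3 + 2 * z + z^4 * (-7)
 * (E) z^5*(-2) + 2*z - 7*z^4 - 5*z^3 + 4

Adding the polynomials and combining like terms:
(z^2 + 9*z^3 + 3*z - 5) + (z*(-1) + z^2*(-1) + z^4*(-7) + 9 + z^3*(-2) + z^5*(-2))
= 4-7 * z^4 + z * 2 + 7 * z^3-2 * z^5
C) 4-7 * z^4 + z * 2 + 7 * z^3-2 * z^5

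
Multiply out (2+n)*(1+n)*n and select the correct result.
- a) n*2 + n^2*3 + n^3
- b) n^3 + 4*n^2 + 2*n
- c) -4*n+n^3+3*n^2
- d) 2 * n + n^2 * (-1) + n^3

Expanding (2+n)*(1+n)*n:
= n*2 + n^2*3 + n^3
a) n*2 + n^2*3 + n^3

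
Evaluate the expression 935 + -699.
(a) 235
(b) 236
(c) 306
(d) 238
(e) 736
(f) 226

935 + -699 = 236
b) 236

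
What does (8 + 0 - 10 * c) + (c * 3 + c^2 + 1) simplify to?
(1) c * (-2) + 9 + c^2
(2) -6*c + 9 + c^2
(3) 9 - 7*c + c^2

Adding the polynomials and combining like terms:
(8 + 0 - 10*c) + (c*3 + c^2 + 1)
= 9 - 7*c + c^2
3) 9 - 7*c + c^2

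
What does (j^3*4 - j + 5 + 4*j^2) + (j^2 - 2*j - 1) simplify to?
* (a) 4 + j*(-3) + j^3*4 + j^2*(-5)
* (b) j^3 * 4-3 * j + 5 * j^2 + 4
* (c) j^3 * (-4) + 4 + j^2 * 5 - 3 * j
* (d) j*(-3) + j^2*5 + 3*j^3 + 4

Adding the polynomials and combining like terms:
(j^3*4 - j + 5 + 4*j^2) + (j^2 - 2*j - 1)
= j^3 * 4-3 * j + 5 * j^2 + 4
b) j^3 * 4-3 * j + 5 * j^2 + 4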